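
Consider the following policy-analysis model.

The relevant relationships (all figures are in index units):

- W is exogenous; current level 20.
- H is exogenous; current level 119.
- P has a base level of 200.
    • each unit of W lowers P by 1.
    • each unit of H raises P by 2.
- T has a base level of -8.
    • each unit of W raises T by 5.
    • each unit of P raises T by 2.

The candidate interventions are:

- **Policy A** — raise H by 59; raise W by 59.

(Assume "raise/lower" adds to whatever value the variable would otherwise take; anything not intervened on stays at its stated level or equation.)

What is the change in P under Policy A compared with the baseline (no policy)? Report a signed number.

Baseline:
  W = 20
  H = 119
  P = 200 − 20 + 2·119 = 418
Policy A (H + 59, W + 59):
  W = 20 + 59 = 79
  H = 119 + 59 = 178
  P = 200 − 79 + 2·178 = 477
Change in P: 477 − 418 = 59

59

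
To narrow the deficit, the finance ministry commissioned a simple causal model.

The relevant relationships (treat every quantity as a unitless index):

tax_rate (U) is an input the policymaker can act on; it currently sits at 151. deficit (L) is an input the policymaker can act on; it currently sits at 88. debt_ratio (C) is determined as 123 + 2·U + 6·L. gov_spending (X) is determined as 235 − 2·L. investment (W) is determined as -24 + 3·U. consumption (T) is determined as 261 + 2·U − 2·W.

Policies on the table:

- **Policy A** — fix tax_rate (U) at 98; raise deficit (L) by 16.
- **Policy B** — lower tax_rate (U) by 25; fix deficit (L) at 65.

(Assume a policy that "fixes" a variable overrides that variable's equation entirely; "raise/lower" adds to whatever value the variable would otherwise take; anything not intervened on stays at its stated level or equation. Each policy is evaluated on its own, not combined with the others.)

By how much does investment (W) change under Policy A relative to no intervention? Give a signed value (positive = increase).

-159

Baseline:
  U = 151
  W = -24 + 3·151 = 429
Policy A (U := 98, L + 16):
  U = 98
  W = -24 + 3·98 = 270
Change in W: 270 − 429 = -159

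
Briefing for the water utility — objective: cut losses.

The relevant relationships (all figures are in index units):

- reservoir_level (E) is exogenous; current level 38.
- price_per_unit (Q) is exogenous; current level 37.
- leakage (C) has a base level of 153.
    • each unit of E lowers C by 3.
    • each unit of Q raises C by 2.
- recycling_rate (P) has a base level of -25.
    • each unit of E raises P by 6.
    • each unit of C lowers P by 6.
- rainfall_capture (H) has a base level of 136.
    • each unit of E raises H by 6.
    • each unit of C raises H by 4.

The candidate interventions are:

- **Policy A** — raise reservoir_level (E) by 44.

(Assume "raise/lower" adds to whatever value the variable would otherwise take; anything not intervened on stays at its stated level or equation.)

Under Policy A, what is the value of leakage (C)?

-19

Policy A (E + 44):
  E = 38 + 44 = 82
  Q = 37
  C = 153 − 3·82 + 2·37 = -19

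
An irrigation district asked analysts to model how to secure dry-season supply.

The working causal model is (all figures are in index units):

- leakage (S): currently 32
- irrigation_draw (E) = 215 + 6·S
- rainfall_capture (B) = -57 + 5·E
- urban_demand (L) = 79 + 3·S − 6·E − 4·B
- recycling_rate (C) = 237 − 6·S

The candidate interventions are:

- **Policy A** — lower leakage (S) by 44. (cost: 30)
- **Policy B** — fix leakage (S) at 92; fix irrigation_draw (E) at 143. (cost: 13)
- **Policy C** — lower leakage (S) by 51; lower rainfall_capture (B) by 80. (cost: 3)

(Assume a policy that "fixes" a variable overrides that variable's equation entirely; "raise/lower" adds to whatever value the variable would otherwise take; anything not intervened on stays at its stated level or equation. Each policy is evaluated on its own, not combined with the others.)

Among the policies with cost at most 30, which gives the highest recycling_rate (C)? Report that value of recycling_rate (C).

Policy A (S − 44):
  S = 32 − 44 = -12
  C = 237 − 6·(-12) = 309
Policy B (S := 92, E := 143):
  S = 92
  C = 237 − 6·92 = -315
Policy C (S − 51, B − 80):
  S = 32 − 51 = -19
  C = 237 − 6·(-19) = 351
Comparing — Policy A: C=309, Policy B: C=-315, Policy C: C=351. Highest is 351 (Policy C).

351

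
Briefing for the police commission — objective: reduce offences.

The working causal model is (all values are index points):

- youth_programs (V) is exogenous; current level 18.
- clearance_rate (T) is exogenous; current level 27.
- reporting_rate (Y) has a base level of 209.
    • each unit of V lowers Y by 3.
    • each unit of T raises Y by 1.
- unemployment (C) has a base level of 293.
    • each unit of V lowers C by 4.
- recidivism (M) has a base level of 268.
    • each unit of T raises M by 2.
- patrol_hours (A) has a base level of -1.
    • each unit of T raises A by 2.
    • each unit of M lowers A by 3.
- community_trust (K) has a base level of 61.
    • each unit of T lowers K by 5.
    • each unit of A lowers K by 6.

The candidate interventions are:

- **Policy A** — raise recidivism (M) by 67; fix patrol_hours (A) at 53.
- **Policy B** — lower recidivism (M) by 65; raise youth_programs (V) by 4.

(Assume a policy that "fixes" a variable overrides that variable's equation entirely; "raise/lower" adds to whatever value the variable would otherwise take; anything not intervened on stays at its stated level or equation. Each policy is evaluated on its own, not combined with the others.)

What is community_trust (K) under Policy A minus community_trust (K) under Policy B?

Policy A (M + 67, A := 53):
  T = 27
  M = 268 + 2·27 (+67 from intervention) = 389
  A = 53
  K = 61 − 5·27 − 6·53 = -392
Policy B (M − 65, V + 4):
  T = 27
  M = 268 + 2·27 (−65 from intervention) = 257
  A = -1 + 2·27 − 3·257 = -718
  K = 61 − 5·27 − 6·(-718) = 4234
K: -392 − 4234 = -4626

-4626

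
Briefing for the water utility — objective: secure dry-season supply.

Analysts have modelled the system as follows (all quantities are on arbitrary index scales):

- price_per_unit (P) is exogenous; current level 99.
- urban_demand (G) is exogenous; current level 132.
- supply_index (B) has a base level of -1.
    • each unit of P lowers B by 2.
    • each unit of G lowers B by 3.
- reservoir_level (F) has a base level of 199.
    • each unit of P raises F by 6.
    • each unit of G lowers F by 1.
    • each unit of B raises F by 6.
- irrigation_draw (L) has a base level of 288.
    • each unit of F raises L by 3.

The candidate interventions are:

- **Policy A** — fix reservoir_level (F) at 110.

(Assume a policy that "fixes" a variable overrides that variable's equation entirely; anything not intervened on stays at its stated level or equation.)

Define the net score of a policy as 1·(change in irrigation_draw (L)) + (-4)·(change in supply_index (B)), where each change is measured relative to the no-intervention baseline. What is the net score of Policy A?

Baseline:
  P = 99
  G = 132
  B = -1 − 2·99 − 3·132 = -595
  F = 199 + 6·99 − 132 + 6·(-595) = -2909
  L = 288 + 3·(-2909) = -8439
Policy A (F := 110):
  P = 99
  G = 132
  B = -1 − 2·99 − 3·132 = -595
  F = 110
  L = 288 + 3·110 = 618
ΔL = 618 − (-8439) = 9057; ΔB = -595 − (-595) = 0
Score = 1·9057 + (-4)·0 = 9057

9057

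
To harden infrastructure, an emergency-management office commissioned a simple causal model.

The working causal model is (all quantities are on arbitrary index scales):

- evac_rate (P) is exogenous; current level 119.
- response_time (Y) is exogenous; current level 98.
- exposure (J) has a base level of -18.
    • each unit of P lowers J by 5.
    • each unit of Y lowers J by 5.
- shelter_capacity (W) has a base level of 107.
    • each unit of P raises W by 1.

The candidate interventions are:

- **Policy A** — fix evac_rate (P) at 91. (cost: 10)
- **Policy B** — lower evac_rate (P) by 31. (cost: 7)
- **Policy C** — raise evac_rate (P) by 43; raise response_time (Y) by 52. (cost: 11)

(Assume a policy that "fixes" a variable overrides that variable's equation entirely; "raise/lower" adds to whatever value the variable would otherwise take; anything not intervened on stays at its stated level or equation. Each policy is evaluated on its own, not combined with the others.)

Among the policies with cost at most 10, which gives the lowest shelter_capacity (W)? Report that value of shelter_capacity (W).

195

Policy A (P := 91):
  P = 91
  W = 107 + 91 = 198
Policy B (P − 31):
  P = 119 − 31 = 88
  W = 107 + 88 = 195
Comparing — Policy A: W=198, Policy B: W=195. Lowest is 195 (Policy B).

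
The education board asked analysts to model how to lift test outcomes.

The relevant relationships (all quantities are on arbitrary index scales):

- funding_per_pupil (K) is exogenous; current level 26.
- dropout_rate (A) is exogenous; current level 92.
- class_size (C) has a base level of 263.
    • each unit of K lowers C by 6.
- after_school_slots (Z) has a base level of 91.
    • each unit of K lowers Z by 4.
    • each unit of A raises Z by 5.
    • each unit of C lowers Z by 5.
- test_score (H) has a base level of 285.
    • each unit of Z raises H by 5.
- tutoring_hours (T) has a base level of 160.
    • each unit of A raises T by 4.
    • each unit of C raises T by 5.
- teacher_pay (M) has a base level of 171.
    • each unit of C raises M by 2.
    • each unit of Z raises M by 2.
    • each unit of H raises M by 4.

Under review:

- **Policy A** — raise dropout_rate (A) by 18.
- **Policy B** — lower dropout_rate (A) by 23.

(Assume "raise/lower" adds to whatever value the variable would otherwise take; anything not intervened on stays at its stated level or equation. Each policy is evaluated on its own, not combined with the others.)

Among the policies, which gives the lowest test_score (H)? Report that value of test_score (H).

-730

Policy A (A + 18):
  K = 26
  A = 92 + 18 = 110
  C = 263 − 6·26 = 107
  Z = 91 − 4·26 + 5·110 − 5·107 = 2
  H = 285 + 5·2 = 295
Policy B (A − 23):
  K = 26
  A = 92 − 23 = 69
  C = 263 − 6·26 = 107
  Z = 91 − 4·26 + 5·69 − 5·107 = -203
  H = 285 + 5·(-203) = -730
Comparing — Policy A: H=295, Policy B: H=-730. Lowest is -730 (Policy B).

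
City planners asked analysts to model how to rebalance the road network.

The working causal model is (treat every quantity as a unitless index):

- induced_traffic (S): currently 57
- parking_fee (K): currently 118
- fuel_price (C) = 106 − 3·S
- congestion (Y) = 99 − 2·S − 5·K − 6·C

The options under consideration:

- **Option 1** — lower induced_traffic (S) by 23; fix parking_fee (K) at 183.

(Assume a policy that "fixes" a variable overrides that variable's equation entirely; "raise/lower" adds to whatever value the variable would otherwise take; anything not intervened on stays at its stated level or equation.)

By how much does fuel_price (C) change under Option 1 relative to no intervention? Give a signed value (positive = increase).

Baseline:
  S = 57
  C = 106 − 3·57 = -65
Option 1 (S − 23, K := 183):
  S = 57 − 23 = 34
  C = 106 − 3·34 = 4
Change in C: 4 − (-65) = 69

69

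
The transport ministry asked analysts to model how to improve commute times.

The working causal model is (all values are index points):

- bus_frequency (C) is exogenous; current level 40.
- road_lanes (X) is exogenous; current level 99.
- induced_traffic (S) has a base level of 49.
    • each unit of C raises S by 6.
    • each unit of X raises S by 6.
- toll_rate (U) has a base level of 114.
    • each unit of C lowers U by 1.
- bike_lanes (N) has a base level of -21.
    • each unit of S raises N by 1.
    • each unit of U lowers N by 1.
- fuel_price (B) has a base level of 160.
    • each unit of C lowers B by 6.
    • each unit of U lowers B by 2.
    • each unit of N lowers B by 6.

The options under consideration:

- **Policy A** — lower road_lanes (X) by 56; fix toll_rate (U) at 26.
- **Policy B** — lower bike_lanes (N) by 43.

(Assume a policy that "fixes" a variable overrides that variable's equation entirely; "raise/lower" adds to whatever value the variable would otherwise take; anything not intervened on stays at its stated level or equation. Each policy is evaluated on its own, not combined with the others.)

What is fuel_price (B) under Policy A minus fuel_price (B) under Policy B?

Policy A (X − 56, U := 26):
  C = 40
  X = 99 − 56 = 43
  S = 49 + 6·40 + 6·43 = 547
  U = 26
  N = -21 + 547 − 26 = 500
  B = 160 − 6·40 − 2·26 − 6·500 = -3132
Policy B (N − 43):
  C = 40
  X = 99
  S = 49 + 6·40 + 6·99 = 883
  U = 114 − 40 = 74
  N = -21 + 883 − 74 (−43 from intervention) = 745
  B = 160 − 6·40 − 2·74 − 6·745 = -4698
B: -3132 − (-4698) = 1566

1566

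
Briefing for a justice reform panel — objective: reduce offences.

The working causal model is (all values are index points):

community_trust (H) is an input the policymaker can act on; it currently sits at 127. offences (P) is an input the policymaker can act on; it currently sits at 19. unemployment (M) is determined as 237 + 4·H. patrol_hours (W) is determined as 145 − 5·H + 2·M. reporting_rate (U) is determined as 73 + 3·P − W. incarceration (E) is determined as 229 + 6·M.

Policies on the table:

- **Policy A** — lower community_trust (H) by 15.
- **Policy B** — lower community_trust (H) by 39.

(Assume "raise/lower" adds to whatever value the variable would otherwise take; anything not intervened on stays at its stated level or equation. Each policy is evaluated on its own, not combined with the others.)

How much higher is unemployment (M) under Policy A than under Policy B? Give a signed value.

Policy A (H − 15):
  H = 127 − 15 = 112
  M = 237 + 4·112 = 685
Policy B (H − 39):
  H = 127 − 39 = 88
  M = 237 + 4·88 = 589
M: 685 − 589 = 96

96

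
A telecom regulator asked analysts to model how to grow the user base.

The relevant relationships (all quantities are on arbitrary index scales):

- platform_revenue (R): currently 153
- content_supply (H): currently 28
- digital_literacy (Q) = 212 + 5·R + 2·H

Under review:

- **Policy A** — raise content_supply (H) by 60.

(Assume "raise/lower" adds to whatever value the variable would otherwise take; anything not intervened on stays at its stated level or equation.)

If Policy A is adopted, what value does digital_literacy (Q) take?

Policy A (H + 60):
  R = 153
  H = 28 + 60 = 88
  Q = 212 + 5·153 + 2·88 = 1153

1153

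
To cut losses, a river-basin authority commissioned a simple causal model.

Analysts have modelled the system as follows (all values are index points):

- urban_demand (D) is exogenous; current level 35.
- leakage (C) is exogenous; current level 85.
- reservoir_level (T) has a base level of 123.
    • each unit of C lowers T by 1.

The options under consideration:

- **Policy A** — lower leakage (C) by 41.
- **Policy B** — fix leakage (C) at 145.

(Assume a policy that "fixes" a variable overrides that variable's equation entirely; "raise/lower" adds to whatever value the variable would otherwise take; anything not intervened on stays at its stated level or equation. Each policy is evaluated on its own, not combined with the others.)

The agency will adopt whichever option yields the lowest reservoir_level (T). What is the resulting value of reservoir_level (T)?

Policy A (C − 41):
  C = 85 − 41 = 44
  T = 123 − 44 = 79
Policy B (C := 145):
  C = 145
  T = 123 − 145 = -22
Comparing — Policy A: T=79, Policy B: T=-22. Lowest is -22 (Policy B).

-22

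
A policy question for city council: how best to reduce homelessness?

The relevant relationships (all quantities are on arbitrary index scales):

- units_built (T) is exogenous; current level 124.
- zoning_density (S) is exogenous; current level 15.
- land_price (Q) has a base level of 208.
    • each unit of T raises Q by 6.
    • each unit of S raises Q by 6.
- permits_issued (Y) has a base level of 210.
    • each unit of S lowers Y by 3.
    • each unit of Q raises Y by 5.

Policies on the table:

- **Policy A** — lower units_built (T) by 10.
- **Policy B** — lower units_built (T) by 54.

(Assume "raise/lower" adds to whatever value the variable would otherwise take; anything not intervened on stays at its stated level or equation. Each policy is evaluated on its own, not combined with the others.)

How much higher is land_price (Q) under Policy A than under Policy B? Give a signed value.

264

Policy A (T − 10):
  T = 124 − 10 = 114
  S = 15
  Q = 208 + 6·114 + 6·15 = 982
Policy B (T − 54):
  T = 124 − 54 = 70
  S = 15
  Q = 208 + 6·70 + 6·15 = 718
Q: 982 − 718 = 264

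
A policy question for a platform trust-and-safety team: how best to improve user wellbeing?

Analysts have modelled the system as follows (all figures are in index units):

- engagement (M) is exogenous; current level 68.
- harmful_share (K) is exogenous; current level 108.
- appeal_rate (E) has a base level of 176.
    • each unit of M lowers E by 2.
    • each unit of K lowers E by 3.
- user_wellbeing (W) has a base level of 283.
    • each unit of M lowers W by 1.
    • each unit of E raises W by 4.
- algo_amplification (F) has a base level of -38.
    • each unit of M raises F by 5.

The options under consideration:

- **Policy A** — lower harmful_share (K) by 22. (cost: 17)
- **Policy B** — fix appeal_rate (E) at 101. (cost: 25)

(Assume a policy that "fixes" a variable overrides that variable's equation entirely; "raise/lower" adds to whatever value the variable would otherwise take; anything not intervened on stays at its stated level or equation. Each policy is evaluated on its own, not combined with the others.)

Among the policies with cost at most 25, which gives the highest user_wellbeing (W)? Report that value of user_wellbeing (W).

Policy A (K − 22):
  M = 68
  K = 108 − 22 = 86
  E = 176 − 2·68 − 3·86 = -218
  W = 283 − 68 + 4·(-218) = -657
Policy B (E := 101):
  M = 68
  K = 108
  E = 101
  W = 283 − 68 + 4·101 = 619
Comparing — Policy A: W=-657, Policy B: W=619. Highest is 619 (Policy B).

619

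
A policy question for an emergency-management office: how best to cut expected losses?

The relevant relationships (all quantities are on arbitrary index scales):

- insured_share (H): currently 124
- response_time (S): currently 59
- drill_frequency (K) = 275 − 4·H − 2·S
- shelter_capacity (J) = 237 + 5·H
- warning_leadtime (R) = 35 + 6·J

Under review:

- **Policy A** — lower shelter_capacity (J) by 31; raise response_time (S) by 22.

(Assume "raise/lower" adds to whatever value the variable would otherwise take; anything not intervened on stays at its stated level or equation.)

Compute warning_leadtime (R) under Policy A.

4991

Policy A (J − 31, S + 22):
  H = 124
  J = 237 + 5·124 (−31 from intervention) = 826
  R = 35 + 6·826 = 4991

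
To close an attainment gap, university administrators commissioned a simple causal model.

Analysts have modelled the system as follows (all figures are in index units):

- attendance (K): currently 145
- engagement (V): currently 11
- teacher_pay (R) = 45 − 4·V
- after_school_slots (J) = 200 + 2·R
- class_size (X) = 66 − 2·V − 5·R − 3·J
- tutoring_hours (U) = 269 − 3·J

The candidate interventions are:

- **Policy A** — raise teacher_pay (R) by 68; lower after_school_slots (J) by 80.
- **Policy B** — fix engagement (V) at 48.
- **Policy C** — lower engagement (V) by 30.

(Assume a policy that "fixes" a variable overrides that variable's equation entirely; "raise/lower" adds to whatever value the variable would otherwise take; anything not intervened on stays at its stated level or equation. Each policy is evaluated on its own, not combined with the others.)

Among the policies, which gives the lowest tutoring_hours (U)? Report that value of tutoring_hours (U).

Policy A (R + 68, J − 80):
  V = 11
  R = 45 − 4·11 (+68 from intervention) = 69
  J = 200 + 2·69 (−80 from intervention) = 258
  U = 269 − 3·258 = -505
Policy B (V := 48):
  V = 48
  R = 45 − 4·48 = -147
  J = 200 + 2·(-147) = -94
  U = 269 − 3·(-94) = 551
Policy C (V − 30):
  V = 11 − 30 = -19
  R = 45 − 4·(-19) = 121
  J = 200 + 2·121 = 442
  U = 269 − 3·442 = -1057
Comparing — Policy A: U=-505, Policy B: U=551, Policy C: U=-1057. Lowest is -1057 (Policy C).

-1057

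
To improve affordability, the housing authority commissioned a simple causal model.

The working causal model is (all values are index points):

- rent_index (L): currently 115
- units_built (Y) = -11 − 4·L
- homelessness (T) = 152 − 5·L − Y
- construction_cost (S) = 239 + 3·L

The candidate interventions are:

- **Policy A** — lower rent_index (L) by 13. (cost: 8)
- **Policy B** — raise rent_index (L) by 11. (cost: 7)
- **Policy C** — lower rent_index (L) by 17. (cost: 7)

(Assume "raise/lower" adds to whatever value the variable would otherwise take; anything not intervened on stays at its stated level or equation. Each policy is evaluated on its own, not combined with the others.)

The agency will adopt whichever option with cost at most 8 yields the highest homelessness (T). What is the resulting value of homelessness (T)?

65

Policy A (L − 13):
  L = 115 − 13 = 102
  Y = -11 − 4·102 = -419
  T = 152 − 5·102 − (-419) = 61
Policy B (L + 11):
  L = 115 + 11 = 126
  Y = -11 − 4·126 = -515
  T = 152 − 5·126 − (-515) = 37
Policy C (L − 17):
  L = 115 − 17 = 98
  Y = -11 − 4·98 = -403
  T = 152 − 5·98 − (-403) = 65
Comparing — Policy A: T=61, Policy B: T=37, Policy C: T=65. Highest is 65 (Policy C).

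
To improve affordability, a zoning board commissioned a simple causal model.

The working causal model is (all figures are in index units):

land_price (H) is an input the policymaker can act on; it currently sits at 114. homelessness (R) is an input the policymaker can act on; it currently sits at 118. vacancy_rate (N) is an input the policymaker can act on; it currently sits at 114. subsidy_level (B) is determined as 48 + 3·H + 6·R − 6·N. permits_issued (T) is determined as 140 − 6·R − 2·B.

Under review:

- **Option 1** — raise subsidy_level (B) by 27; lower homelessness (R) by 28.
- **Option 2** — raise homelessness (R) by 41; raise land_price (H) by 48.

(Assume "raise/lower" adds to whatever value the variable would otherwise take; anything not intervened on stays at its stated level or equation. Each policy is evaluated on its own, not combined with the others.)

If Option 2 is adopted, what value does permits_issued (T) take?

Option 2 (R + 41, H + 48):
  H = 114 + 48 = 162
  R = 118 + 41 = 159
  N = 114
  B = 48 + 3·162 + 6·159 − 6·114 = 804
  T = 140 − 6·159 − 2·804 = -2422

-2422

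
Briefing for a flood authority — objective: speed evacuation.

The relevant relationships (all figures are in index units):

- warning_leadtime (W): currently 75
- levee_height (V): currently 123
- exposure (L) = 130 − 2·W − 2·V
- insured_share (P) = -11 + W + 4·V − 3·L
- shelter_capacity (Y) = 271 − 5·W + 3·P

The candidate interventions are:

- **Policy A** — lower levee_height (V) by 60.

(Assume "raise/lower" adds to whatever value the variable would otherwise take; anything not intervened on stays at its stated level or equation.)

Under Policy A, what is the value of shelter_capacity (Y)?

Policy A (V − 60):
  W = 75
  V = 123 − 60 = 63
  L = 130 − 2·75 − 2·63 = -146
  P = -11 + 75 + 4·63 − 3·(-146) = 754
  Y = 271 − 5·75 + 3·754 = 2158

2158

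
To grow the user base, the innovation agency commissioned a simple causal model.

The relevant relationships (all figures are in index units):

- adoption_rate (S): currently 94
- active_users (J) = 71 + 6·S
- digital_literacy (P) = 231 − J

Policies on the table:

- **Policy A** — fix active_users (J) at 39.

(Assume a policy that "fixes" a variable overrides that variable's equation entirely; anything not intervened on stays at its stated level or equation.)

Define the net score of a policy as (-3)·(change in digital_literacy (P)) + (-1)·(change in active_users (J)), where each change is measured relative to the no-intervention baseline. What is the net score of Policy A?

Baseline:
  S = 94
  J = 71 + 6·94 = 635
  P = 231 − 635 = -404
Policy A (J := 39):
  S = 94
  J = 39
  P = 231 − 39 = 192
ΔP = 192 − (-404) = 596; ΔJ = 39 − 635 = -596
Score = (-3)·596 + (-1)·(-596) = -1192

-1192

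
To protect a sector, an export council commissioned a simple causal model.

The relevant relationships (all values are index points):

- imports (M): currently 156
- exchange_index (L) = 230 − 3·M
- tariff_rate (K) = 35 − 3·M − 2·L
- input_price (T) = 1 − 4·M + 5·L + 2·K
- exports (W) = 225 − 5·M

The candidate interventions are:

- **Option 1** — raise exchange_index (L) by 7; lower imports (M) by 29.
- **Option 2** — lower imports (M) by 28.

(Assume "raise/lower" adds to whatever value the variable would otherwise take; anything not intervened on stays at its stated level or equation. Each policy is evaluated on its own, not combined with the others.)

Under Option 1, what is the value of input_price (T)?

Option 1 (L + 7, M − 29):
  M = 156 − 29 = 127
  L = 230 − 3·127 (+7 from intervention) = -144
  K = 35 − 3·127 − 2·(-144) = -58
  T = 1 − 4·127 + 5·(-144) + 2·(-58) = -1343

-1343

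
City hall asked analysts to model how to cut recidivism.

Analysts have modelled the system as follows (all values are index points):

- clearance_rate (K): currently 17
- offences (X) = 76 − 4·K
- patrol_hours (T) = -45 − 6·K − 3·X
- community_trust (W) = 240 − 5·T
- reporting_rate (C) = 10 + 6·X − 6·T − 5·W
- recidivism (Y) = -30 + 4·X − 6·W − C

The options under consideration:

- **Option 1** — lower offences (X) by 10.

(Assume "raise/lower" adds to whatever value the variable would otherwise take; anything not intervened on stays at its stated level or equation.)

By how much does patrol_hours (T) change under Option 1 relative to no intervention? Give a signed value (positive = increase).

Baseline:
  K = 17
  X = 76 − 4·17 = 8
  T = -45 − 6·17 − 3·8 = -171
Option 1 (X − 10):
  K = 17
  X = 76 − 4·17 (−10 from intervention) = -2
  T = -45 − 6·17 − 3·(-2) = -141
Change in T: -141 − (-171) = 30

30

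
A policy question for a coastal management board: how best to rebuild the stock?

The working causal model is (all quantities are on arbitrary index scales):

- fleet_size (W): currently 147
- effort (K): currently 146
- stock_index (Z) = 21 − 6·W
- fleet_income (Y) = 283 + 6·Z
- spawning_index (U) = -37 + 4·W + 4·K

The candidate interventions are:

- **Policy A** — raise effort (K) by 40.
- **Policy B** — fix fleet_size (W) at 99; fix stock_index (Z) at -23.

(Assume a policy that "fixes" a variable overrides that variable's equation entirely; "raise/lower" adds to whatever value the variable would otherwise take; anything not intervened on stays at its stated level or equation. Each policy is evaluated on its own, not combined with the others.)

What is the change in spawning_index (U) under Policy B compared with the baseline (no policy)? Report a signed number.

Baseline:
  W = 147
  K = 146
  U = -37 + 4·147 + 4·146 = 1135
Policy B (W := 99, Z := -23):
  W = 99
  K = 146
  U = -37 + 4·99 + 4·146 = 943
Change in U: 943 − 1135 = -192

-192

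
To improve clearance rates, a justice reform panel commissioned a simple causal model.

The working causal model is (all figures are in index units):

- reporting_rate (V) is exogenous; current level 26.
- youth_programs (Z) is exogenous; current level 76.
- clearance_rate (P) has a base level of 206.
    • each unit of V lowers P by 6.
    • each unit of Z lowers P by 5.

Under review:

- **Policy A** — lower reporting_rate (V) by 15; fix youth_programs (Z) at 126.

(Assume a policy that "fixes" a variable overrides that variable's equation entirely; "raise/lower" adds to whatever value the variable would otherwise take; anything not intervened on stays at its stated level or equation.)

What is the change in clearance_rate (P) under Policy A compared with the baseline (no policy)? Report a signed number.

Baseline:
  V = 26
  Z = 76
  P = 206 − 6·26 − 5·76 = -330
Policy A (V − 15, Z := 126):
  V = 26 − 15 = 11
  Z = 126
  P = 206 − 6·11 − 5·126 = -490
Change in P: -490 − (-330) = -160

-160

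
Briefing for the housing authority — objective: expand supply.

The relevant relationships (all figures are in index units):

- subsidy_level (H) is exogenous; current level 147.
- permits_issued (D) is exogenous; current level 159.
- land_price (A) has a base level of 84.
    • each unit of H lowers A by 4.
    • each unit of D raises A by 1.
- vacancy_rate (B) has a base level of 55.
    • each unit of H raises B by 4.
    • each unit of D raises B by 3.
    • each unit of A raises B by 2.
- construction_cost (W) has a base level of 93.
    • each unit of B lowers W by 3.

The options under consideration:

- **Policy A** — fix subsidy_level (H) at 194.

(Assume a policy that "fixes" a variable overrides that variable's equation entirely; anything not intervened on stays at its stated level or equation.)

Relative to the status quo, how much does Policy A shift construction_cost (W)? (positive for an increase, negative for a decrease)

Baseline:
  H = 147
  D = 159
  A = 84 − 4·147 + 159 = -345
  B = 55 + 4·147 + 3·159 + 2·(-345) = 430
  W = 93 − 3·430 = -1197
Policy A (H := 194):
  H = 194
  D = 159
  A = 84 − 4·194 + 159 = -533
  B = 55 + 4·194 + 3·159 + 2·(-533) = 242
  W = 93 − 3·242 = -633
Change in W: -633 − (-1197) = 564

564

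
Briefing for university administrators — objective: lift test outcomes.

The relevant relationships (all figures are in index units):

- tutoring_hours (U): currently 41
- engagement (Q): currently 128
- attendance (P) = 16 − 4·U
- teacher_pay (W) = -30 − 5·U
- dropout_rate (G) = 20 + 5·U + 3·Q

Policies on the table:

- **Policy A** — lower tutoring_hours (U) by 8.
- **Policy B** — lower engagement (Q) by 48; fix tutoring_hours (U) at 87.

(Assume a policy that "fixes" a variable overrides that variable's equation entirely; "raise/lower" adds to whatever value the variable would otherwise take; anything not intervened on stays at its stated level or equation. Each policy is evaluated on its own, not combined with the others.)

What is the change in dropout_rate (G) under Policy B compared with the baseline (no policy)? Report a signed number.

86

Baseline:
  U = 41
  Q = 128
  G = 20 + 5·41 + 3·128 = 609
Policy B (Q − 48, U := 87):
  U = 87
  Q = 128 − 48 = 80
  G = 20 + 5·87 + 3·80 = 695
Change in G: 695 − 609 = 86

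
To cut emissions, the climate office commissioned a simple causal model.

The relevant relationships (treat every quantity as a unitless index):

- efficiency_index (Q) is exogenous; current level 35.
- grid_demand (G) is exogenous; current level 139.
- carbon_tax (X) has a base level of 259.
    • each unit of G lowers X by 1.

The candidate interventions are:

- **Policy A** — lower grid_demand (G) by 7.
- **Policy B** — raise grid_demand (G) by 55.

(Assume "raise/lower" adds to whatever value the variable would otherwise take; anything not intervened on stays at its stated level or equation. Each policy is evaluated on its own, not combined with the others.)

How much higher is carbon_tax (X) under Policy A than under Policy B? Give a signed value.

Policy A (G − 7):
  G = 139 − 7 = 132
  X = 259 − 132 = 127
Policy B (G + 55):
  G = 139 + 55 = 194
  X = 259 − 194 = 65
X: 127 − 65 = 62

62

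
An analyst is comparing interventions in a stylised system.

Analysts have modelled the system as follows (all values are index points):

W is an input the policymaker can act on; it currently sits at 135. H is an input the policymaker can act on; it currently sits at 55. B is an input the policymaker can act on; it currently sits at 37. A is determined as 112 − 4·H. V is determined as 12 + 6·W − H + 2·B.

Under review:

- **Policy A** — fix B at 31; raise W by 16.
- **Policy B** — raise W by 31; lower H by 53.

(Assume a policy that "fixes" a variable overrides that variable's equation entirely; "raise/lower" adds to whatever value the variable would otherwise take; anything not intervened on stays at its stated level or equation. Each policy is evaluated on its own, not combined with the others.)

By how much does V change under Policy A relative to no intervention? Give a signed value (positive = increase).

84

Baseline:
  W = 135
  H = 55
  B = 37
  V = 12 + 6·135 − 55 + 2·37 = 841
Policy A (B := 31, W + 16):
  W = 135 + 16 = 151
  H = 55
  B = 31
  V = 12 + 6·151 − 55 + 2·31 = 925
Change in V: 925 − 841 = 84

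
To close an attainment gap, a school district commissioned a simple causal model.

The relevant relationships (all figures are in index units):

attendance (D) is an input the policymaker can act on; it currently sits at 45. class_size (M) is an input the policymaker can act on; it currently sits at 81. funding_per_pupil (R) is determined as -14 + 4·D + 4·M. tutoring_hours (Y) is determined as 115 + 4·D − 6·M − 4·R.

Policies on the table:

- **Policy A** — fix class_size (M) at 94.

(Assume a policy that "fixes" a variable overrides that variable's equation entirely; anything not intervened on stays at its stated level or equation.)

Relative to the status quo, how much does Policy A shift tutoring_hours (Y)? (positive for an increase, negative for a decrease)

Baseline:
  D = 45
  M = 81
  R = -14 + 4·45 + 4·81 = 490
  Y = 115 + 4·45 − 6·81 − 4·490 = -2151
Policy A (M := 94):
  D = 45
  M = 94
  R = -14 + 4·45 + 4·94 = 542
  Y = 115 + 4·45 − 6·94 − 4·542 = -2437
Change in Y: -2437 − (-2151) = -286

-286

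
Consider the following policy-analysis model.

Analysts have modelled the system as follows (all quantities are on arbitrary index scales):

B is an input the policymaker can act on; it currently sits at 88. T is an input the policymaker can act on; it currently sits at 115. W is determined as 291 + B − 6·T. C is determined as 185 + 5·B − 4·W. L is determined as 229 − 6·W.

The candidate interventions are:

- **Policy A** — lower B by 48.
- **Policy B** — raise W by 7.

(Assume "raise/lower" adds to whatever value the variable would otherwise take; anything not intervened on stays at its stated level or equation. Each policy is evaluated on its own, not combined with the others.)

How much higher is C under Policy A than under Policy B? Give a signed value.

-20

Policy A (B − 48):
  B = 88 − 48 = 40
  T = 115
  W = 291 + 40 − 6·115 = -359
  C = 185 + 5·40 − 4·(-359) = 1821
Policy B (W + 7):
  B = 88
  T = 115
  W = 291 + 88 − 6·115 (+7 from intervention) = -304
  C = 185 + 5·88 − 4·(-304) = 1841
C: 1821 − 1841 = -20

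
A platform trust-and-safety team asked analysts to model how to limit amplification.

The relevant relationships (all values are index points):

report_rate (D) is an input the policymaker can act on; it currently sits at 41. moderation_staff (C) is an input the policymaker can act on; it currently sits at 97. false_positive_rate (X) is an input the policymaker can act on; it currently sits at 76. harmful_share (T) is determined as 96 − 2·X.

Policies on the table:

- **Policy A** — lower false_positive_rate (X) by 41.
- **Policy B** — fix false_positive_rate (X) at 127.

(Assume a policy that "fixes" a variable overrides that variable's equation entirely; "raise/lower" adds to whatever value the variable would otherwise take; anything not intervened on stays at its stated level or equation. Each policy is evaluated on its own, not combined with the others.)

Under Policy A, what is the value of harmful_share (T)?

26

Policy A (X − 41):
  X = 76 − 41 = 35
  T = 96 − 2·35 = 26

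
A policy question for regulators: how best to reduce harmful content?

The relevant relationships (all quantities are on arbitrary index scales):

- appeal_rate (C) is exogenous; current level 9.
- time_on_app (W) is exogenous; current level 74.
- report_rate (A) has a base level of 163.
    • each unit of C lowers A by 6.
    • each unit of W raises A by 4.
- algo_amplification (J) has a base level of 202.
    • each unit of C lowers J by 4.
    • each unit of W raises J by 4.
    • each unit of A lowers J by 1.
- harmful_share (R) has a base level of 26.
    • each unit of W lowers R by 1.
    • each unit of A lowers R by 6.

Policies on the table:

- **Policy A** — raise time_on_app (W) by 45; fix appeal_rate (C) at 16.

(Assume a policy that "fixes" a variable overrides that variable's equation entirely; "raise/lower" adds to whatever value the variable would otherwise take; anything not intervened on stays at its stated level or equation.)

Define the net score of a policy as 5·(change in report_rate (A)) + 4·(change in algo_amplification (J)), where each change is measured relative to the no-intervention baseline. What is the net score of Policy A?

Baseline:
  C = 9
  W = 74
  A = 163 − 6·9 + 4·74 = 405
  J = 202 − 4·9 + 4·74 − 405 = 57
Policy A (W + 45, C := 16):
  C = 16
  W = 74 + 45 = 119
  A = 163 − 6·16 + 4·119 = 543
  J = 202 − 4·16 + 4·119 − 543 = 71
ΔA = 543 − 405 = 138; ΔJ = 71 − 57 = 14
Score = 5·138 + 4·14 = 746

746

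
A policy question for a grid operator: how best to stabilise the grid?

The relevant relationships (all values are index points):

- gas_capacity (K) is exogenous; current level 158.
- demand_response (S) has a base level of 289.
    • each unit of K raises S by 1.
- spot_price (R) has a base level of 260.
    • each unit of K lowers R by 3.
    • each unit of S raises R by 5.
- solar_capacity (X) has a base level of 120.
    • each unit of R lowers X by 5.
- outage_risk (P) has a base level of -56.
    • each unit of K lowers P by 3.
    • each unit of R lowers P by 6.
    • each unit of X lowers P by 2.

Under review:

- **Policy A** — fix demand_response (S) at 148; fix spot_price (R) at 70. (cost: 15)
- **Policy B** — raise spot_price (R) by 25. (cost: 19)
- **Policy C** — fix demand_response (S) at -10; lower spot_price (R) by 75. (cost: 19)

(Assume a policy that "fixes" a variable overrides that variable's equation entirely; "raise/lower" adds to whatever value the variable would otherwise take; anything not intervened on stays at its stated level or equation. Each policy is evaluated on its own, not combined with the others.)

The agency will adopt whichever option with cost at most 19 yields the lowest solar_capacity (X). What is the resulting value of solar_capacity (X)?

-10110

Policy A (S := 148, R := 70):
  K = 158
  S = 148
  R = 70
  X = 120 − 5·70 = -230
Policy B (R + 25):
  K = 158
  S = 289 + 158 = 447
  R = 260 − 3·158 + 5·447 (+25 from intervention) = 2046
  X = 120 − 5·2046 = -10110
Policy C (S := -10, R − 75):
  K = 158
  S = -10
  R = 260 − 3·158 + 5·(-10) (−75 from intervention) = -339
  X = 120 − 5·(-339) = 1815
Comparing — Policy A: X=-230, Policy B: X=-10110, Policy C: X=1815. Lowest is -10110 (Policy B).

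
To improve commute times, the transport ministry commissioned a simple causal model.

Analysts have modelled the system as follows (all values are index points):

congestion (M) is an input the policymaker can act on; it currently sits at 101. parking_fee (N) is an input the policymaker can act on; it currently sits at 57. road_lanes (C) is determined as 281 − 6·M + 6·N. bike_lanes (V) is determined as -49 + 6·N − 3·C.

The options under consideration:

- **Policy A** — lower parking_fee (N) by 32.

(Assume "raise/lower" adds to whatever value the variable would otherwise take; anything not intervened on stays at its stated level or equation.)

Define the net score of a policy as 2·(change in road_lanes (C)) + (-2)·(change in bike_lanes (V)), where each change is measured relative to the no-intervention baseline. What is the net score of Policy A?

-1152

Baseline:
  M = 101
  N = 57
  C = 281 − 6·101 + 6·57 = 17
  V = -49 + 6·57 − 3·17 = 242
Policy A (N − 32):
  M = 101
  N = 57 − 32 = 25
  C = 281 − 6·101 + 6·25 = -175
  V = -49 + 6·25 − 3·(-175) = 626
ΔC = -175 − 17 = -192; ΔV = 626 − 242 = 384
Score = 2·(-192) + (-2)·384 = -1152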